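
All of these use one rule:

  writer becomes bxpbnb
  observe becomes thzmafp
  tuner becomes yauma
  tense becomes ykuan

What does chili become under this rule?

hnptr

In writer: w→b is +5, r→x is +6, i→p is +7, t→b is +8 — the shift increases by 1 each position. The shift increases by 1 at each position, starting from +5: 5, 6, 7, ….
Applying it to chili: c+5=h, h+6=n, i+7=p, l+8=t, i+9=r.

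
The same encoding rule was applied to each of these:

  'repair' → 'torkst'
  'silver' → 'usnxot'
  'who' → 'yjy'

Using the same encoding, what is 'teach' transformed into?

The shift depends on letter class: consonant r→t is +2, but vowel e→o is +10. Vowels shift forward by 10 and consonants shift forward by 2.
Applying it to teach: t(cons)+2=v, e(vowel)+10=o, a(vowel)+10=k, c(cons)+2=e, h(cons)+2=j.

vokej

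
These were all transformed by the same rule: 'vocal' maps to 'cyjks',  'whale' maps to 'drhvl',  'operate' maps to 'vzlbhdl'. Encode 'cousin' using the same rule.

Shifts by position in vocal: pos 0: v→c (+7), pos 1: o→y (+10), pos 2: c→j (+7), pos 3: a→k (+10) — repeating every 2. A repeating key of period 2 is used — shifts +7, +10 over and over.
For cousin: c+7=j, o+10=y, u+7=b, s+10=c, i+7=p, n+10=x.

jybcpx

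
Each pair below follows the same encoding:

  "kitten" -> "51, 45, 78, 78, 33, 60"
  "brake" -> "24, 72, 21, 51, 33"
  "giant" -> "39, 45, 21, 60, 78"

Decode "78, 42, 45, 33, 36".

thief

k(#11)→51 and i(#9)→45: differences scale by 3, so n = 3·pos + 18. With a=1..z=26, the number is 3·pos + 18.
Reversing it on 78, 42, 45, 33, 36: 78→(78−18)÷3=20=t, 42→(42−18)÷3=8=h, 45→(45−18)÷3=9=i, 33→(33−18)÷3=5=e, 36→(36−18)÷3=6=f.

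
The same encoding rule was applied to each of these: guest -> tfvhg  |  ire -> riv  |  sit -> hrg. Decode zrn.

This is the alphabet-reversal cipher (Atbash): a becomes z, b becomes y, etc.
Decoding zrn: z↔a, r↔i, n↔m.

aim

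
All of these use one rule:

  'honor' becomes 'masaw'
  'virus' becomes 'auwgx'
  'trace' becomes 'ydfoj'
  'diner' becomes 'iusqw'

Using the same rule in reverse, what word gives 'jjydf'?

extra

Shifts by position in honor: pos 0: h→m (+5), pos 1: o→a (+12), pos 2: n→s (+5), pos 3: o→a (+12) — repeating every 2. It's a Vigenère-style cipher with numeric key [5,12]: position i shifts by key[i mod 2].
Decoding jjydf: j−5=e, j−12=x, y−5=t, d−12=r, f−5=a.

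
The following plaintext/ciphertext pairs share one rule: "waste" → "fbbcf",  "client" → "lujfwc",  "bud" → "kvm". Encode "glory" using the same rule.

pupah

The shift depends on letter class: consonant w→f is +9, but vowel a→b is +1. The rule splits by letter class: vowels +1, consonants +9.
For glory: g(cons)+9=p, l(cons)+9=u, o(vowel)+1=p, r(cons)+9=a, y(cons)+9=h.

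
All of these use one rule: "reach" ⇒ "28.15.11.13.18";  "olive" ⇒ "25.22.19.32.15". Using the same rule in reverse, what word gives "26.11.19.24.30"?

paint

r is letter #18 and maps to 28: an offset of 10. Letters become their 1-based position plus 10 (so a→11, b→12, …).
Decoding 26.11.19.24.30: 26→(26−10)÷1=16=p, 11→(11−10)÷1=1=a, 19→(19−10)÷1=9=i, 24→(24−10)÷1=14=n, 30→(30−10)÷1=20=t.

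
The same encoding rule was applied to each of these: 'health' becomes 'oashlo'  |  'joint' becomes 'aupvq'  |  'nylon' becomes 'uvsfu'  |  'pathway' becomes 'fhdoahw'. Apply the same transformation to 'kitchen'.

Read the word backwards and shift each letter +7.
For kitchen: reverse → nehctik; then shift: n+7=u, e+7=l, h+7=o, c+7=j, t+7=a, i+7=p, k+7=r.

ulojapr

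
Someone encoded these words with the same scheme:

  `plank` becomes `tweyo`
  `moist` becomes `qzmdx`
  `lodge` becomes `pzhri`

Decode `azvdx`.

worst

Shifts by position in plank: pos 0: p→t (+4), pos 1: l→w (+11), pos 2: a→e (+4), pos 3: n→y (+11) — repeating every 2. The shifts repeat in a cycle of length 2: positions 0,1,… shift by +4, +11, then the pattern repeats.
Decoding azvdx: a−4=w, z−11=o, v−4=r, d−11=s, x−4=t.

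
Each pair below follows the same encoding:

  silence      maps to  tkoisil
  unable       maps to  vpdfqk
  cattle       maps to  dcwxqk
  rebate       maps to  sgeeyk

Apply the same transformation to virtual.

wkuxzgs

The shift increases by 1 at each position, starting from +1: 1, 2, 3, ….
Applying it to virtual: v+1=w, i+2=k, r+3=u, t+4=x, u+5=z, a+6=g, l+7=s.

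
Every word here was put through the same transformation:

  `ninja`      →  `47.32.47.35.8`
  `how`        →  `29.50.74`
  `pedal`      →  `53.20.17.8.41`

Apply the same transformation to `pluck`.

The formula is n = 3×(alphabet index, a=1) + 5.
Applying it to pluck: p=16→53, l=12→41, u=21→68, c=3→14, k=11→38.

53.41.68.14.38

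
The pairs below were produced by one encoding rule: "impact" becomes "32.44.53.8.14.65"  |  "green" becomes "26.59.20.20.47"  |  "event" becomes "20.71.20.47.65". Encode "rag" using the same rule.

59.8.26

i(#9)→32 and m(#13)→44: differences scale by 3, so n = 3·pos + 5. With a=1..z=26, the number is 3·pos + 5.
On rag: r=18→59, a=1→8, g=7→26.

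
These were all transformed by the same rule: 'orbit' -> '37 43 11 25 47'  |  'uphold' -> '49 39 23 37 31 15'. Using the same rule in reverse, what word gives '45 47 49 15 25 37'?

studio

With a=1..z=26, the number is 2·pos + 7.
Undoing it on 45 47 49 15 25 37: 45→(45−7)÷2=19=s, 47→(47−7)÷2=20=t, 49→(49−7)÷2=21=u, 15→(15−7)÷2=4=d, 25→(25−7)÷2=9=i, 37→(37−7)÷2=15=o.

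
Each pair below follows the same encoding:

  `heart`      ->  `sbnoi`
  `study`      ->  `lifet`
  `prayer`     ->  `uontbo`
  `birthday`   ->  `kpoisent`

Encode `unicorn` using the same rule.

faphxoa

h(7)→s(18) and e(4)→b(1) fit y≡23x+13 (mod 26); the inverse of 23 mod 26 is 17. Treating letters as 0–25, the rule is x ↦ 23x + 13 (mod 26).
Applying it to unicorn: u(20)→23·20+13≡5=f; n(13)→23·13+13≡0=a; i(8)→23·8+13≡15=p; c(2)→23·2+13≡7=h; o(14)→23·14+13≡23=x; r(17)→23·17+13≡14=o; n(13)→23·13+13≡0=a (all mod 26).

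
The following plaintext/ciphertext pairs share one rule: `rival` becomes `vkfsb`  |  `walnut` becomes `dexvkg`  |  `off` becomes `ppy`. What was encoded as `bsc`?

sir

The word is reversed, then every letter is shifted forward by 10.
Undoing it on bsc: shift back: b−10=r, s−10=i, c−10=s → ris; then reverse → sir.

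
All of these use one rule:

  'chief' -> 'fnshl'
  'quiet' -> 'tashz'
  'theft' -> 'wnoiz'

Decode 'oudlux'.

It's a Vigenère-style cipher with numeric key [3,6,10]: position i shifts by key[i mod 3].
Undoing it on oudlux: o−3=l, u−6=o, d−10=t, l−3=i, u−6=o, x−10=n.

lotion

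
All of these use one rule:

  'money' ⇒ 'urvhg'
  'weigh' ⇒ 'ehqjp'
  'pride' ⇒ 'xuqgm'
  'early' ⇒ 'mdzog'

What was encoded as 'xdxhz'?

paper

A repeating key of period 2 is used — shifts +8, +3 over and over.
Reversing it on xdxhz: x−8=p, d−3=a, x−8=p, h−3=e, z−8=r.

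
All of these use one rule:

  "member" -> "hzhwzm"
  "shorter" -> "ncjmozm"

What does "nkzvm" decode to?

spear

Compare letters: m→h is +21, e→z is +21, m→h is +21 — a constant shift. Every letter moves 21 places later in the alphabet, wrapping around z→a.
Decoding nkzvm: n−21=s, k−21=p, z−21=e, v−21=a, m−21=r.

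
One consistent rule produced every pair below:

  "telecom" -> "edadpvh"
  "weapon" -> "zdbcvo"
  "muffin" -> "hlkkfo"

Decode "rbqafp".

garlic

t(19)→e(4) and e(4)→d(3) fit y≡7x+1 (mod 26); the inverse of 7 mod 26 is 15. This is an affine cipher: with a=0,…,z=25, each position x becomes (7x+1) mod 26.
Decoding rbqafp: r(17)→15·(17−1)≡6=g; b(1)→15·(1−1)≡0=a; q(16)→15·(16−1)≡17=r; a(0)→15·(0−1)≡11=l; f(5)→15·(5−1)≡8=i; p(15)→15·(15−1)≡2=c (all mod 26).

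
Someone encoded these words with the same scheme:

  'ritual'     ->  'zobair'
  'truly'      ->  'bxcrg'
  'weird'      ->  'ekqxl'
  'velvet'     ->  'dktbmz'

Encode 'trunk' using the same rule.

bxcts

Shifts by position in ritual: pos 0: r→z (+8), pos 1: i→o (+6), pos 2: t→b (+8), pos 3: u→a (+6) — repeating every 2. The shifts repeat in a cycle of length 2: positions 0,1,… shift by +8, +6, then the pattern repeats.
Applying it to trunk: t+8=b, r+6=x, u+8=c, n+6=t, k+8=s.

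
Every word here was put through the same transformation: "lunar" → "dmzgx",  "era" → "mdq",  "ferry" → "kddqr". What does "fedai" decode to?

Read the word backwards and shift each letter +12.
Reversing it on fedai: shift back: f−12=t, e−12=s, d−12=r, a−12=o, i−12=w → tsrow; then reverse → worst.

worst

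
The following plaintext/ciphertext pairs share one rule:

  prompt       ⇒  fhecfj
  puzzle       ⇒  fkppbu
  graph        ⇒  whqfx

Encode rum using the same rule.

Compare letters: p→f is +16, r→h is +16, o→e is +16 — a constant shift. Every letter moves 16 places later in the alphabet, wrapping around z→a.
For rum: r+16=h, u+16=k, m+16=c.

hkc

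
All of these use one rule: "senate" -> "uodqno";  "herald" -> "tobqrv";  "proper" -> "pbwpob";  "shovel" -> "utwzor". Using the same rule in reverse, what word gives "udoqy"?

sneak

s(18)→u(20) and e(4)→o(14) fit y≡19x+16 (mod 26); the inverse of 19 mod 26 is 11. This is an affine cipher: with a=0,…,z=25, each position x becomes (19x+16) mod 26.
Decoding udoqy: u(20)→11·(20−16)≡18=s; d(3)→11·(3−16)≡13=n; o(14)→11·(14−16)≡4=e; q(16)→11·(16−16)≡0=a; y(24)→11·(24−16)≡10=k (all mod 26).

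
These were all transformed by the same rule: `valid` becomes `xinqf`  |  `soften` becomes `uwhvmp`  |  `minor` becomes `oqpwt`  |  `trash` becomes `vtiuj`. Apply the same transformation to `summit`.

Vowels shift forward by 8 and consonants shift forward by 2.
Applying it to summit: s(cons)+2=u, u(vowel)+8=c, m(cons)+2=o, m(cons)+2=o, i(vowel)+8=q, t(cons)+2=v.

ucooqv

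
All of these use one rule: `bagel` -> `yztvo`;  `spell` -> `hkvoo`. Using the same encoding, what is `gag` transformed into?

tzt

Each pair mirrors across the alphabet (b↔y, a↔z, g↔t): positions sum to 25. This is the alphabet-reversal cipher (Atbash): a becomes z, b becomes y, etc.
On gag: g↔t, a↔z, g↔t.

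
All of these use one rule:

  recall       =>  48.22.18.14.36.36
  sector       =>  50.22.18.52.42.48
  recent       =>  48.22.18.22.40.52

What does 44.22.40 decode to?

With a=1..z=26, the number is 2·pos + 12.
Undoing it on 44.22.40: 44→(44−12)÷2=16=p, 22→(22−12)÷2=5=e, 40→(40−12)÷2=14=n.

pen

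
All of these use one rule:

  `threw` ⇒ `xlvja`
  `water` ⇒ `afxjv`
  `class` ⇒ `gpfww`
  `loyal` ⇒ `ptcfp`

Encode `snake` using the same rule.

wrfoj

The rule splits by letter class: vowels +5, consonants +4.
For snake: s(cons)+4=w, n(cons)+4=r, a(vowel)+5=f, k(cons)+4=o, e(vowel)+5=j.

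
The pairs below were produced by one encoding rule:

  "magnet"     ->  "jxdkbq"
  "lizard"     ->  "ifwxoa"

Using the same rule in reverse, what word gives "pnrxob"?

square

Compare letters: m→j is +23, a→x is +23, g→d is +23 — a constant shift. Every letter moves 23 places later in the alphabet, wrapping around z→a.
Reversing it on pnrxob: p−23=s, n−23=q, r−23=u, x−23=a, o−23=r, b−23=e.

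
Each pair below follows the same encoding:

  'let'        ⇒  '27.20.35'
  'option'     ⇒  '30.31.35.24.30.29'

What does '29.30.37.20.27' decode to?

l is letter #12 and maps to 27: an offset of 15. Each letter is replaced by its alphabet position (a=1..z=26) + 15.
Undoing it on 29.30.37.20.27: 29→(29−15)÷1=14=n, 30→(30−15)÷1=15=o, 37→(37−15)÷1=22=v, 20→(20−15)÷1=5=e, 27→(27−15)÷1=12=l.

novel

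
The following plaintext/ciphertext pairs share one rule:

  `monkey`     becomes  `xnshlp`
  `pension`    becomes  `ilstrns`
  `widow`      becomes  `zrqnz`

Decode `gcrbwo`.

m(12)→x(23) and o(14)→n(13) fit y≡21x+5 (mod 26); the inverse of 21 mod 26 is 5. Each letter's alphabet position (a=0..z=25) is mapped through 21·x+5 mod 26 — an affine cipher.
Undoing it on gcrbwo: g(6)→5·(6−5)≡5=f; c(2)→5·(2−5)≡11=l; r(17)→5·(17−5)≡8=i; b(1)→5·(1−5)≡6=g; w(22)→5·(22−5)≡7=h; o(14)→5·(14−5)≡19=t (all mod 26).

flight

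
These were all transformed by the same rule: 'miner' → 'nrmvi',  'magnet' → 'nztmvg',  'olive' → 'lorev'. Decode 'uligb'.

Each pair mirrors across the alphabet (m↔n, i↔r, n↔m): positions sum to 25. Letters are reflected about the middle of the alphabet (position → 25−position): Atbash.
Reversing it on uligb: u↔f, l↔o, i↔r, g↔t, b↔y.

forty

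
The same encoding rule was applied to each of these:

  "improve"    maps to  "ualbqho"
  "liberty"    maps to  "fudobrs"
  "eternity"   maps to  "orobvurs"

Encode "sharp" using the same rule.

wzibl

i(8)→u(20) and m(12)→a(0) fit y≡21x+8 (mod 26); the inverse of 21 mod 26 is 5. Each letter's alphabet position (a=0..z=25) is mapped through 21·x+8 mod 26 — an affine cipher.
On sharp: s(18)→21·18+8≡22=w; h(7)→21·7+8≡25=z; a(0)→21·0+8≡8=i; r(17)→21·17+8≡1=b; p(15)→21·15+8≡11=l (all mod 26).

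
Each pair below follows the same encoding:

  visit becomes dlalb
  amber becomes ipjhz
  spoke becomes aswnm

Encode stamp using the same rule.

awipx

The shifts repeat in a cycle of length 2: positions 0,1,… shift by +8, +3, then the pattern repeats.
On stamp: s+8=a, t+3=w, a+8=i, m+3=p, p+8=x.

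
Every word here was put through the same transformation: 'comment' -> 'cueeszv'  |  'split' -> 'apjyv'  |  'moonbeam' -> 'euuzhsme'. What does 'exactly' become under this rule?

c(2)→c(2) and o(14)→u(20) fit y≡21x+12 (mod 26); the inverse of 21 mod 26 is 5. Each letter's alphabet position (a=0..z=25) is mapped through 21·x+12 mod 26 — an affine cipher.
For exactly: e(4)→21·4+12≡18=s; x(23)→21·23+12≡1=b; a(0)→21·0+12≡12=m; c(2)→21·2+12≡2=c; t(19)→21·19+12≡21=v; l(11)→21·11+12≡9=j; y(24)→21·24+12≡22=w (all mod 26).

sbmcvjw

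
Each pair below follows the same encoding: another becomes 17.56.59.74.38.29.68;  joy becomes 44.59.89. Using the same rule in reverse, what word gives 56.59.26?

a(#1)→17 and n(#14)→56: differences scale by 3, so n = 3·pos + 14. Each letter becomes 3×(its alphabet position, a=1..z=26) + 14.
Undoing it on 56.59.26: 56→(56−14)÷3=14=n, 59→(59−14)÷3=15=o, 26→(26−14)÷3=4=d.

nod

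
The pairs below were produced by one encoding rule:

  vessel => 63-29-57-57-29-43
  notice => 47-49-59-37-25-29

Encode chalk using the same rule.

25-35-21-43-41

v(#22)→63 and e(#5)→29: differences scale by 2, so n = 2·pos + 19. Each letter becomes 2×(its alphabet position, a=1..z=26) + 19.
On chalk: c=3→25, h=8→35, a=1→21, l=12→43, k=11→41.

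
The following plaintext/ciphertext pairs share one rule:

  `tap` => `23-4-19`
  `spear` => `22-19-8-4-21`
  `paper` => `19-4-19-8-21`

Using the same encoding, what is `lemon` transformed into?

Letters become their 1-based position plus 3 (so a→4, b→5, …).
For lemon: l=12→15, e=5→8, m=13→16, o=15→18, n=14→17.

15-8-16-18-17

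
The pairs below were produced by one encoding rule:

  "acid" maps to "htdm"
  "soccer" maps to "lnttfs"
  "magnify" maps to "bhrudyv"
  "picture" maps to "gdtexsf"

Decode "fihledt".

elastic

Each letter's alphabet position (a=0..z=25) is mapped through 19·x+7 mod 26 — an affine cipher.
Undoing it on fihledt: f(5)→11·(5−7)≡4=e; i(8)→11·(8−7)≡11=l; h(7)→11·(7−7)≡0=a; l(11)→11·(11−7)≡18=s; e(4)→11·(4−7)≡19=t; d(3)→11·(3−7)≡8=i; t(19)→11·(19−7)≡2=c (all mod 26).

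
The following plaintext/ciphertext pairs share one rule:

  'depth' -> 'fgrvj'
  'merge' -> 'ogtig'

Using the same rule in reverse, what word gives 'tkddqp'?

Compare letters: d→f is +2, e→g is +2, p→r is +2 — a constant shift. Each letter is shifted forward by 2 in the alphabet (a Caesar shift of +2).
Undoing it on tkddqp: t−2=r, k−2=i, d−2=b, d−2=b, q−2=o, p−2=n.

ribbon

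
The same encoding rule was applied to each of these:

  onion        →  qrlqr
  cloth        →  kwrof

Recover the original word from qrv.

son

The output letters match the input read backwards, each shifted +3: onion reversed is noino. Two steps: reverse the string, then apply a Caesar shift of +3.
Reversing it on qrv: shift back: q−3=n, r−3=o, v−3=s → nos; then reverse → son.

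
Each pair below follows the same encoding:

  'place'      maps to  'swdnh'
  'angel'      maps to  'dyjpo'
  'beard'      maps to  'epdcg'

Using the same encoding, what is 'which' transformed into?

zslnk

Shifts by position in place: pos 0: p→s (+3), pos 1: l→w (+11), pos 2: a→d (+3), pos 3: c→n (+11) — repeating every 2. It's a Vigenère-style cipher with numeric key [3,11]: position i shifts by key[i mod 2].
On which: w+3=z, h+11=s, i+3=l, c+11=n, h+3=k.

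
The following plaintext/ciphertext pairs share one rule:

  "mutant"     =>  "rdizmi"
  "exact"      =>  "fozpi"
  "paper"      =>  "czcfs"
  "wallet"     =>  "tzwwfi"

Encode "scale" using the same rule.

npzwf

m(12)→r(17) and u(20)→d(3) fit y≡21x+25 (mod 26); the inverse of 21 mod 26 is 5. This is an affine cipher: with a=0,…,z=25, each position x becomes (21x+25) mod 26.
On scale: s(18)→21·18+25≡13=n; c(2)→21·2+25≡15=p; a(0)→21·0+25≡25=z; l(11)→21·11+25≡22=w; e(4)→21·4+25≡5=f (all mod 26).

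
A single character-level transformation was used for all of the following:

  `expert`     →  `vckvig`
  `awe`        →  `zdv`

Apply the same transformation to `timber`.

grnyvi

Each pair mirrors across the alphabet (e↔v, x↔c, p↔k): positions sum to 25. This is the alphabet-reversal cipher (Atbash): a becomes z, b becomes y, etc.
Applying it to timber: t↔g, i↔r, m↔n, b↔y, e↔v, r↔i.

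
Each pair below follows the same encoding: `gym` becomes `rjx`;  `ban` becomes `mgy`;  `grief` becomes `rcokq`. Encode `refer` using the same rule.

ckqkc

The shift depends on letter class: consonant g→r is +11, but vowel a→g is +6. Vowels shift forward by 6 and consonants shift forward by 11.
For refer: r(cons)+11=c, e(vowel)+6=k, f(cons)+11=q, e(vowel)+6=k, r(cons)+11=c.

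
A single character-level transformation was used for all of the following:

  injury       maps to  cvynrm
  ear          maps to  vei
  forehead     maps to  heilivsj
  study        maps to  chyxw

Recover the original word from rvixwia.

The output letters match the input read backwards, each shifted +4: injury reversed is yrujni. The word is reversed, then every letter is shifted forward by 4.
Decoding rvixwia: shift back: r−4=n, v−4=r, i−4=e, x−4=t, w−4=s, i−4=e, a−4=w → nretsew; then reverse → western.

western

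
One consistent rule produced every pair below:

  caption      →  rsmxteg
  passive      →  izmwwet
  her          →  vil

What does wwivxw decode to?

stress

The output letters match the input read backwards, each shifted +4: caption reversed is noitpac. The word is reversed, then every letter is shifted forward by 4.
Undoing it on wwivxw: shift back: w−4=s, w−4=s, i−4=e, v−4=r, x−4=t, w−4=s → sserts; then reverse → stress.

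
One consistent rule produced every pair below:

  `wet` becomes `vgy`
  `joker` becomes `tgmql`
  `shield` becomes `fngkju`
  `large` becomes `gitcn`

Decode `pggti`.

green

Read the word backwards and shift each letter +2.
Decoding pggti: shift back: p−2=n, g−2=e, g−2=e, t−2=r, i−2=g → neerg; then reverse → green.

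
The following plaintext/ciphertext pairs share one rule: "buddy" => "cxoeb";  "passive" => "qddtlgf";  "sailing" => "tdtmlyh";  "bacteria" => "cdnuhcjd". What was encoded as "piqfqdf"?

It's a Vigenère-style cipher with numeric key [1,3,11]: position i shifts by key[i mod 3].
Undoing it on piqfqdf: p−1=o, i−3=f, q−11=f, f−1=e, q−3=n, d−11=s, f−1=e.

offense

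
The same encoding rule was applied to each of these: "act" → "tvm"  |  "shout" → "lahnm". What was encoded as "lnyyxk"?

Compare letters: a→t is +19, c→v is +19, t→m is +19 — a constant shift. Each letter is shifted forward by 19 in the alphabet (a Caesar shift of +19).
Decoding lnyyxk: l−19=s, n−19=u, y−19=f, y−19=f, x−19=e, k−19=r.

suffer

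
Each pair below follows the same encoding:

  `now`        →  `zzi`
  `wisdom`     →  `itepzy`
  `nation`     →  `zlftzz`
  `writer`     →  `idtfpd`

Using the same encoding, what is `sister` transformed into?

etefpd

Two shifts are in play — +11 for a/e/i/o/u, +12 for every other letter.
For sister: s(cons)+12=e, i(vowel)+11=t, s(cons)+12=e, t(cons)+12=f, e(vowel)+11=p, r(cons)+12=d.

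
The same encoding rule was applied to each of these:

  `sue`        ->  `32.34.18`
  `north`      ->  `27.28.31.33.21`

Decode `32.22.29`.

sip

s is letter #19 and maps to 32: an offset of 13. The number is (letter's place in the alphabet, a=1) + 13.
Reversing it on 32.22.29: 32→(32−13)÷1=19=s, 22→(22−13)÷1=9=i, 29→(29−13)÷1=16=p.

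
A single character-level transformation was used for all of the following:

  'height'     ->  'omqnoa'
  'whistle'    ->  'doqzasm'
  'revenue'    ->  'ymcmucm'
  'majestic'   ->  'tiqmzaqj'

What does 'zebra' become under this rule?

gmiyi

The rule splits by letter class: vowels +8, consonants +7.
On zebra: z(cons)+7=g, e(vowel)+8=m, b(cons)+7=i, r(cons)+7=y, a(vowel)+8=i.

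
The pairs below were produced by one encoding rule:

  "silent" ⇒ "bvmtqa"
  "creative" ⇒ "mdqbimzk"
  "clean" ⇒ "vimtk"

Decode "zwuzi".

The output letters match the input read backwards, each shifted +8: silent reversed is tnelis. Two steps: reverse the string, then apply a Caesar shift of +8.
Undoing it on zwuzi: shift back: z−8=r, w−8=o, u−8=m, z−8=r, i−8=a → romra; then reverse → armor.

armor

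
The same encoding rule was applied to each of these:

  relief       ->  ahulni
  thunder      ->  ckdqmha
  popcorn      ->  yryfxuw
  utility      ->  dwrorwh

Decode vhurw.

melon

It's a Vigenère-style cipher with numeric key [9,3]: position i shifts by key[i mod 2].
Undoing it on vhurw: v−9=m, h−3=e, u−9=l, r−3=o, w−9=n.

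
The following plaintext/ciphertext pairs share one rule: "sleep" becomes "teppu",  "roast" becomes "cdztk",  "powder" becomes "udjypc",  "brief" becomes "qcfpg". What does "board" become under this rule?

qdzcy

s(18)→t(19) and l(11)→e(4) fit y≡17x+25 (mod 26); the inverse of 17 mod 26 is 23. Treating letters as 0–25, the rule is x ↦ 17x + 25 (mod 26).
Applying it to board: b(1)→17·1+25≡16=q; o(14)→17·14+25≡3=d; a(0)→17·0+25≡25=z; r(17)→17·17+25≡2=c; d(3)→17·3+25≡24=y (all mod 26).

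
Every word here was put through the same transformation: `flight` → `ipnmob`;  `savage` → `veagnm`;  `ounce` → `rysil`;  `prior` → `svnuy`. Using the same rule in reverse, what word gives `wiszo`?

In flight: f→i is +3, l→p is +4, i→n is +5, g→m is +6 — the shift increases by 1 each position. The shift increases by 1 at each position, starting from +3: 3, 4, 5, ….
Decoding wiszo: w−3=t, i−4=e, s−5=n, z−6=t, o−7=h.

tenth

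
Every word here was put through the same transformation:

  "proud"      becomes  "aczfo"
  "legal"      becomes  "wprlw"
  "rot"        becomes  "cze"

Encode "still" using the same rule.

detww

Compare letters: p→a is +11, r→c is +11, o→z is +11 — a constant shift. It's a constant shift of +11 (ROT11).
Applying it to still: s+11=d, t+11=e, i+11=t, l+11=w, l+11=w.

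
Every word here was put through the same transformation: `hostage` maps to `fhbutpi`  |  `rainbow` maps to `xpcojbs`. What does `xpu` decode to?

tow

The output letters match the input read backwards, each shifted +1: hostage reversed is egatsoh. Read the word backwards and shift each letter +1.
Reversing it on xpu: shift back: x−1=w, p−1=o, u−1=t → wot; then reverse → tow.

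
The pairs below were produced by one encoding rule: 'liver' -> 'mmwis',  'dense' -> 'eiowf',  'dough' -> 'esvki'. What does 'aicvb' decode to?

Shifts by position in liver: pos 0: l→m (+1), pos 1: i→m (+4), pos 2: v→w (+1), pos 3: e→i (+4) — repeating every 2. It's a Vigenère-style cipher with numeric key [1,4]: position i shifts by key[i mod 2].
Decoding aicvb: a−1=z, i−4=e, c−1=b, v−4=r, b−1=a.

zebra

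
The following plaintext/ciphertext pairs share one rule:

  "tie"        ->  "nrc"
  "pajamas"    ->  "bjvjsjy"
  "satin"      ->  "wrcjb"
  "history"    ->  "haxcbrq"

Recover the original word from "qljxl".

The output letters match the input read backwards, each shifted +9: tie reversed is eit. Read the word backwards and shift each letter +9.
Reversing it on qljxl: shift back: q−9=h, l−9=c, j−9=a, x−9=o, l−9=c → hcaoc; then reverse → coach.

coach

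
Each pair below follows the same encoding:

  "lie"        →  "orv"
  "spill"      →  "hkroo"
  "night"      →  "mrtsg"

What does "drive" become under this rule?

wirev

Each pair mirrors across the alphabet (l↔o, i↔r, e↔v): positions sum to 25. This is the alphabet-reversal cipher (Atbash): a becomes z, b becomes y, etc.
Applying it to drive: d↔w, r↔i, i↔r, v↔e, e↔v.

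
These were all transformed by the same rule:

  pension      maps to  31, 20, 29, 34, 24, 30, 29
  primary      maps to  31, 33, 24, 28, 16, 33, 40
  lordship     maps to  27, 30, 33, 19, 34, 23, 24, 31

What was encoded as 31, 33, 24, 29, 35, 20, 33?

p is letter #16 and maps to 31: an offset of 15. The number is (letter's place in the alphabet, a=1) + 15.
Decoding 31, 33, 24, 29, 35, 20, 33: 31→(31−15)÷1=16=p, 33→(33−15)÷1=18=r, 24→(24−15)÷1=9=i, 29→(29−15)÷1=14=n, 35→(35−15)÷1=20=t, 20→(20−15)÷1=5=e, 33→(33−15)÷1=18=r.

printer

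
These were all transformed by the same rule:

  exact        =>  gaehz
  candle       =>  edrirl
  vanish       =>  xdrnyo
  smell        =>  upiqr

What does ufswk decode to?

score

Each letter shifts forward by (position + 2), i.e. 2, 3, 4, … — the shift grows by one for each successive letter.
Reversing it on ufswk: u−2=s, f−3=c, s−4=o, w−5=r, k−6=e.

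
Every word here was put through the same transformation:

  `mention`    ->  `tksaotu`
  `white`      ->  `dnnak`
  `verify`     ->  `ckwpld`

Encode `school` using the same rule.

Shifts by position in mention: pos 0: m→t (+7), pos 1: e→k (+6), pos 2: n→s (+5), pos 3: t→a (+7), pos 4: i→o (+6), pos 5: o→t (+5) — repeating every 3. It's a Vigenère-style cipher with numeric key [7,6,5]: position i shifts by key[i mod 3].
For school: s+7=z, c+6=i, h+5=m, o+7=v, o+6=u, l+5=q.

zimvuq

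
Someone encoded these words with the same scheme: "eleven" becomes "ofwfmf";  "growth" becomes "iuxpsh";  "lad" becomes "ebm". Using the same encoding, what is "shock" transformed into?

The output letters match the input read backwards, each shifted +1: eleven reversed is nevele. The word is reversed, then every letter is shifted forward by 1.
Applying it to shock: reverse → kcohs; then shift: k+1=l, c+1=d, o+1=p, h+1=i, s+1=t.

ldpit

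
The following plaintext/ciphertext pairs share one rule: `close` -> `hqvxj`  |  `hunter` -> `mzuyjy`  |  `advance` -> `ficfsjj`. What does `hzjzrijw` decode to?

cucumber

Shifts by position in close: pos 0: c→h (+5), pos 1: l→q (+5), pos 2: o→v (+7), pos 3: s→x (+5), pos 4: e→j (+5) — repeating every 3. The shifts repeat in a cycle of length 3: positions 0,1,… shift by +5, +5, +7, then the pattern repeats.
Decoding hzjzrijw: h−5=c, z−5=u, j−7=c, z−5=u, r−5=m, i−7=b, j−5=e, w−5=r.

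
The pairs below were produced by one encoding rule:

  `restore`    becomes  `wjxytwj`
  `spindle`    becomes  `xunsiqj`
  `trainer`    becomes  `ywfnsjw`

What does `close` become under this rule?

hqtxj

Compare letters: r→w is +5, e→j is +5, s→x is +5 — a constant shift. Every letter moves 5 places later in the alphabet, wrapping around z→a.
On close: c+5=h, l+5=q, o+5=t, s+5=x, e+5=j.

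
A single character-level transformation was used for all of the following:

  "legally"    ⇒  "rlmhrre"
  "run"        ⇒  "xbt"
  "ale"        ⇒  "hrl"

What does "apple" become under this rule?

hvvrl

Two shifts are in play — +7 for a/e/i/o/u, +6 for every other letter.
For apple: a(vowel)+7=h, p(cons)+6=v, p(cons)+6=v, l(cons)+6=r, e(vowel)+7=l.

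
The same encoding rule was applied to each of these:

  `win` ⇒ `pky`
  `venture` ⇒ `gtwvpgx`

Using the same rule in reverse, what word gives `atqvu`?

Read the word backwards and shift each letter +2.
Reversing it on atqvu: shift back: a−2=y, t−2=r, q−2=o, v−2=t, u−2=s → yrots; then reverse → story.

story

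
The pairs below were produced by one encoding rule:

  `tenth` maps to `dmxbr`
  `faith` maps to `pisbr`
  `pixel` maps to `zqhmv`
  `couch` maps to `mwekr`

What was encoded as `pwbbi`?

forty

Shifts by position in tenth: pos 0: t→d (+10), pos 1: e→m (+8), pos 2: n→x (+10), pos 3: t→b (+8) — repeating every 2. It's a Vigenère-style cipher with numeric key [10,8]: position i shifts by key[i mod 2].
Reversing it on pwbbi: p−10=f, w−8=o, b−10=r, b−8=t, i−10=y.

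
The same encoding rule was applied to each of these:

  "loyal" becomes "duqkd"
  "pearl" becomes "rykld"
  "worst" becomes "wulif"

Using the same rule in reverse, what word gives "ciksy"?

usage

This is an affine cipher: with a=0,…,z=25, each position x becomes (23x+10) mod 26.
Decoding ciksy: c(2)→17·(2−10)≡20=u; i(8)→17·(8−10)≡18=s; k(10)→17·(10−10)≡0=a; s(18)→17·(18−10)≡6=g; y(24)→17·(24−10)≡4=e (all mod 26).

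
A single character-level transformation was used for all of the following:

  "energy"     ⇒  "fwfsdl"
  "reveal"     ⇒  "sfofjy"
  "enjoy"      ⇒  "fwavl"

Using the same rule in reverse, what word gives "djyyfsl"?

gallery

e(4)→f(5) and n(13)→w(22) fit y≡25x+9 (mod 26); the inverse of 25 mod 26 is 25. Treating letters as 0–25, the rule is x ↦ 25x + 9 (mod 26).
Undoing it on djyyfsl: d(3)→25·(3−9)≡6=g; j(9)→25·(9−9)≡0=a; y(24)→25·(24−9)≡11=l; y(24)→25·(24−9)≡11=l; f(5)→25·(5−9)≡4=e; s(18)→25·(18−9)≡17=r; l(11)→25·(11−9)≡24=y (all mod 26).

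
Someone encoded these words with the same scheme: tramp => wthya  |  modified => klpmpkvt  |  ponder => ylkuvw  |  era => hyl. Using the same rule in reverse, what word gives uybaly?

The word is reversed, then every letter is shifted forward by 7.
Decoding uybaly: shift back: u−7=n, y−7=r, b−7=u, a−7=t, l−7=e, y−7=r → nruter; then reverse → return.

return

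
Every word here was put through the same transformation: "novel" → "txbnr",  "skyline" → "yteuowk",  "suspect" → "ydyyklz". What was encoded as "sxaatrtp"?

mourning

The shifts repeat in a cycle of length 2: positions 0,1,… shift by +6, +9, then the pattern repeats.
Undoing it on sxaatrtp: s−6=m, x−9=o, a−6=u, a−9=r, t−6=n, r−9=i, t−6=n, p−9=g.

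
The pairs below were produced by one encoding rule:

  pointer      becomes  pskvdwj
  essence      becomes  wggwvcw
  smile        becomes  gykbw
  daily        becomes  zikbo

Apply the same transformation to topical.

p(15)→p(15) and o(14)→s(18) fit y≡23x+8 (mod 26); the inverse of 23 mod 26 is 17. This is an affine cipher: with a=0,…,z=25, each position x becomes (23x+8) mod 26.
For topical: t(19)→23·19+8≡3=d; o(14)→23·14+8≡18=s; p(15)→23·15+8≡15=p; i(8)→23·8+8≡10=k; c(2)→23·2+8≡2=c; a(0)→23·0+8≡8=i; l(11)→23·11+8≡1=b (all mod 26).

dspkcib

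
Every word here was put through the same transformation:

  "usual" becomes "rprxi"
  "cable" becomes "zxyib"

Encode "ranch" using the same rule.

oxkze

Compare letters: u→r is +23, s→p is +23, u→r is +23 — a constant shift. Each letter is shifted forward by 23 in the alphabet (a Caesar shift of +23).
For ranch: r+23=o, a+23=x, n+23=k, c+23=z, h+23=e.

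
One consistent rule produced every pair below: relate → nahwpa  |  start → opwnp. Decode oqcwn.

sugar

Compare letters: r→n is +22, e→a is +22, l→h is +22 — a constant shift. This is a Caesar cipher with shift 22.
Undoing it on oqcwn: o−22=s, q−22=u, c−22=g, w−22=a, n−22=r.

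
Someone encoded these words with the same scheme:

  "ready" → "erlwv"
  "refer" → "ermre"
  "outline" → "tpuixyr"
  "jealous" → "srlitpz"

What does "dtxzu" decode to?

moist

r(17)→e(4) and e(4)→r(17) fit y≡21x+11 (mod 26); the inverse of 21 mod 26 is 5. Each letter's alphabet position (a=0..z=25) is mapped through 21·x+11 mod 26 — an affine cipher.
Reversing it on dtxzu: d(3)→5·(3−11)≡12=m; t(19)→5·(19−11)≡14=o; x(23)→5·(23−11)≡8=i; z(25)→5·(25−11)≡18=s; u(20)→5·(20−11)≡19=t (all mod 26).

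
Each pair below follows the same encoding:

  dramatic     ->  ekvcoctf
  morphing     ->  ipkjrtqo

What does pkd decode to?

The output letters match the input read backwards, each shifted +2: dramatic reversed is citamard. Two steps: reverse the string, then apply a Caesar shift of +2.
Reversing it on pkd: shift back: p−2=n, k−2=i, d−2=b → nib; then reverse → bin.

bin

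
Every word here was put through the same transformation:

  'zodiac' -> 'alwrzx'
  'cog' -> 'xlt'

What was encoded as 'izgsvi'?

rather

Each pair mirrors across the alphabet (z↔a, o↔l, d↔w): positions sum to 25. Letters are reflected about the middle of the alphabet (position → 25−position): Atbash.
Reversing it on izgsvi: i↔r, z↔a, g↔t, s↔h, v↔e, i↔r.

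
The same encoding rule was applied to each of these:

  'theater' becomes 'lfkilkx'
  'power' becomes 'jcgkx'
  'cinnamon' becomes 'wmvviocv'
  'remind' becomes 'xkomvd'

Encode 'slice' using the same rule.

Each letter's alphabet position (a=0..z=25) is mapped through 7·x+8 mod 26 — an affine cipher.
For slice: s(18)→7·18+8≡4=e; l(11)→7·11+8≡7=h; i(8)→7·8+8≡12=m; c(2)→7·2+8≡22=w; e(4)→7·4+8≡10=k (all mod 26).

ehmwk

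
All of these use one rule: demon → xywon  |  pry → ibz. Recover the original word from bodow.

The output letters match the input read backwards, each shifted +10: demon reversed is nomed. Read the word backwards and shift each letter +10.
Undoing it on bodow: shift back: b−10=r, o−10=e, d−10=t, o−10=e, w−10=m → retem; then reverse → meter.

meter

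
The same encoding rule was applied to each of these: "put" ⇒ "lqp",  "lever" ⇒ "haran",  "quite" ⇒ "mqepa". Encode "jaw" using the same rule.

fws

Every letter moves 22 places later in the alphabet, wrapping around z→a.
Applying it to jaw: j+22=f, a+22=w, w+22=s.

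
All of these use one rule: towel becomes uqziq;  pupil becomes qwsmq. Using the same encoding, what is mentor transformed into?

Each letter shifts forward by (position + 1), i.e. 1, 2, 3, … — the shift grows by one for each successive letter.
Applying it to mentor: m+1=n, e+2=g, n+3=q, t+4=x, o+5=t, r+6=x.

ngqxtx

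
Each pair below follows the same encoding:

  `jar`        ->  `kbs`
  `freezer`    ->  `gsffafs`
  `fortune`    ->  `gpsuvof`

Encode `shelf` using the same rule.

Compare letters: j→k is +1, a→b is +1, r→s is +1 — a constant shift. Each letter is shifted forward by 1 in the alphabet (a Caesar shift of +1).
On shelf: s+1=t, h+1=i, e+1=f, l+1=m, f+1=g.

tifmg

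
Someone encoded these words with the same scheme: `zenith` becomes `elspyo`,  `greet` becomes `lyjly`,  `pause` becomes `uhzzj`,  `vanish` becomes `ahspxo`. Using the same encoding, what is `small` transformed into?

xtfsq

The shifts repeat in a cycle of length 2: positions 0,1,… shift by +5, +7, then the pattern repeats.
On small: s+5=x, m+7=t, a+5=f, l+7=s, l+5=q.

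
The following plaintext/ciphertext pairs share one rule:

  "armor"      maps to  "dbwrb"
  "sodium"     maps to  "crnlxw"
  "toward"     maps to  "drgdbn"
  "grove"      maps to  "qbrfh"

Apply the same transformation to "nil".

The shift depends on letter class: consonant r→b is +10, but vowel a→d is +3. The rule splits by letter class: vowels +3, consonants +10.
On nil: n(cons)+10=x, i(vowel)+3=l, l(cons)+10=v.

xlv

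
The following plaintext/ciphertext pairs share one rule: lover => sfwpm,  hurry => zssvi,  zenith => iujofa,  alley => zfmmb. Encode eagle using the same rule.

fmhbf

The output letters match the input read backwards, each shifted +1: lover reversed is revol. The word is reversed, then every letter is shifted forward by 1.
On eagle: reverse → elgae; then shift: e+1=f, l+1=m, g+1=h, a+1=b, e+1=f.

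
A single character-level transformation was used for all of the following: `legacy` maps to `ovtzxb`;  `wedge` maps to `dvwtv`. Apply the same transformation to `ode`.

Each pair mirrors across the alphabet (l↔o, e↔v, g↔t): positions sum to 25. Each letter is replaced by its mirror in the alphabet: a↔z, b↔y, c↔x, and so on (the Atbash cipher).
Applying it to ode: o↔l, d↔w, e↔v.

lwv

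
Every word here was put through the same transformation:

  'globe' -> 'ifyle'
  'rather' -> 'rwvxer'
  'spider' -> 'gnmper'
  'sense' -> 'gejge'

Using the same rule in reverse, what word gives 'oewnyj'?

weapon

Treating letters as 0–25, the rule is x ↦ 15x + 22 (mod 26).
Reversing it on oewnyj: o(14)→7·(14−22)≡22=w; e(4)→7·(4−22)≡4=e; w(22)→7·(22−22)≡0=a; n(13)→7·(13−22)≡15=p; y(24)→7·(24−22)≡14=o; j(9)→7·(9−22)≡13=n (all mod 26).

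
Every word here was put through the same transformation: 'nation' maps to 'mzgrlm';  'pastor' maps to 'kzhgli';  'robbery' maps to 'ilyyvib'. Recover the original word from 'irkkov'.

ripple

This is the alphabet-reversal cipher (Atbash): a becomes z, b becomes y, etc.
Decoding irkkov: i↔r, r↔i, k↔p, k↔p, o↔l, v↔e.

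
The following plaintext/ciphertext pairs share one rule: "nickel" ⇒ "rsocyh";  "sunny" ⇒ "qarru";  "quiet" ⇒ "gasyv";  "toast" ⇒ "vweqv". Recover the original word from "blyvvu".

n(13)→r(17) and i(8)→s(18) fit y≡5x+4 (mod 26); the inverse of 5 mod 26 is 21. Treating letters as 0–25, the rule is x ↦ 5x + 4 (mod 26).
Decoding blyvvu: b(1)→21·(1−4)≡15=p; l(11)→21·(11−4)≡17=r; y(24)→21·(24−4)≡4=e; v(21)→21·(21−4)≡19=t; v(21)→21·(21−4)≡19=t; u(20)→21·(20−4)≡24=y (all mod 26).

pretty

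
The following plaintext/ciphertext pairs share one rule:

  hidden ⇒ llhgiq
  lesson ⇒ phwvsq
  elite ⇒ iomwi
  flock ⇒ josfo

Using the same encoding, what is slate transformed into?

woewi

The shifts repeat in a cycle of length 2: positions 0,1,… shift by +4, +3, then the pattern repeats.
For slate: s+4=w, l+3=o, a+4=e, t+3=w, e+4=i.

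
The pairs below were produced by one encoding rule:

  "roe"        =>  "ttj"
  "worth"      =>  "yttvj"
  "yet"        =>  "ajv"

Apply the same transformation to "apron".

frttp

The shift depends on letter class: consonant r→t is +2, but vowel o→t is +5. Two shifts are in play — +5 for a/e/i/o/u, +2 for every other letter.
Applying it to apron: a(vowel)+5=f, p(cons)+2=r, r(cons)+2=t, o(vowel)+5=t, n(cons)+2=p.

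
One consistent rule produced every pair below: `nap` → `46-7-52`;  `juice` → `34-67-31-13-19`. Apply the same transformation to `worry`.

73-49-58-58-79

n(#14)→46 and a(#1)→7: differences scale by 3, so n = 3·pos + 4. With a=1..z=26, the number is 3·pos + 4.
On worry: w=23→73, o=15→49, r=18→58, r=18→58, y=25→79.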